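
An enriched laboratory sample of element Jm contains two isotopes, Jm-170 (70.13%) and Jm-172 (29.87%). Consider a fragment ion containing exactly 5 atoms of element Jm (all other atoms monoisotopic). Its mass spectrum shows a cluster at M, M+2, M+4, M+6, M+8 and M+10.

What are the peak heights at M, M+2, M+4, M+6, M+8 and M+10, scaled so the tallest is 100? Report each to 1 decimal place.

47.0 : 100.0 : 85.2 : 36.3 : 7.7 : 0.7

The 5 Jm atoms are independent, so intensities follow the terms of (0.7013 + 0.2987)^5.
P(M) = 0.7013^5 = 0.169636
P(M+2) = 5 × 0.7013^4 × 0.2987^1 = 0.361261
P(M+4) = 10 × 0.7013^3 × 0.2987^2 = 0.307739
P(M+6) = 10 × 0.7013^2 × 0.2987^3 = 0.131073
P(M+8) = 5 × 0.7013^1 × 0.2987^4 = 0.027914
P(M+10) = 0.2987^5 = 0.002378
The M+2 peak is largest (0.361261); scaling to 100 gives 47.0 : 100.0 : 85.2 : 36.3 : 7.7 : 0.7.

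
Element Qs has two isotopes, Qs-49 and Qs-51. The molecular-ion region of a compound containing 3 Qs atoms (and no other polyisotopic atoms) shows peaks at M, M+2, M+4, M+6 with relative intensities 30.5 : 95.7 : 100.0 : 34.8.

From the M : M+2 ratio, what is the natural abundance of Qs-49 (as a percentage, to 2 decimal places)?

48.88%

Let p = fractional abundance of Qs-49. I(M+2)/I(M) = [C(3,1)·p^2·(1−p)] / p^3 = 3·(1−p)/p = 95.7/30.5 = 3.1377
(1−p)/p = 3.1377/3 = 1.0459  ⇒  p = 1/(1 + 1.0459) = 0.4888
Qs-49: 48.88%, Qs-51: 51.12%.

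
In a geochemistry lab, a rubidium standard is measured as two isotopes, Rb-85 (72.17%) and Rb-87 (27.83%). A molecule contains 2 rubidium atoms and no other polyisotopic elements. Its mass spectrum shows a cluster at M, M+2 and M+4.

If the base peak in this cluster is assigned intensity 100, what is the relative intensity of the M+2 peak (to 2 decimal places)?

77.12

Term probabilities: M 0.5209, M+2 0.4017, M+4 0.0775. Base peak = M.
P(M) = C(2,0) × 0.7217^2 × 0.2783^0 = 1 × 0.52085089 × 1.0000 = 0.520851 (base)
P(M+2) = C(2,1) × 0.7217^1 × 0.2783^1 = 2 × 0.7217 × 0.2783 = 0.401698
Relative intensity = 0.401698 / 0.520851 × 100 = 77.12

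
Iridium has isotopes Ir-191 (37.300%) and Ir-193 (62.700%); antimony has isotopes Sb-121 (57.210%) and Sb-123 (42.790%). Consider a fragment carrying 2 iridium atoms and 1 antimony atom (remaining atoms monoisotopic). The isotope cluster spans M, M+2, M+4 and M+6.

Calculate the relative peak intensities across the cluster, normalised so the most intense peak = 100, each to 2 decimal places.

Iridium pattern (n=2): 0.139129 : 0.467742 : 0.393129
Antimony pattern (n=1): 0.5721 : 0.4279
Convolve the two distributions (both contribute in 2-u steps):
  M: 0.139129×0.5721 = 0.079596
  M+2: 0.139129×0.4279 + 0.467742×0.5721 = 0.327128
  M+4: 0.467742×0.4279 + 0.393129×0.5721 = 0.425056
  M+6: 0.393129×0.4279 = 0.168220
Scale to base peak (0.425056) = 100: 18.73 : 76.96 : 100.00 : 39.58

18.73 : 76.96 : 100.00 : 39.58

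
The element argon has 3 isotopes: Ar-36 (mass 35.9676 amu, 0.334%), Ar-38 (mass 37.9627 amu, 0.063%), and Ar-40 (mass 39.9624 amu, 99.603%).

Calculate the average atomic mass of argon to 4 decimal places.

The abundance-weighted mean is 0.00334 × 35.9676 + 0.00063 × 37.9627 + 0.99603 × 39.9624
= 0.12013 + 0.02392 + 39.80375 = 39.94780 amu

39.9478 amu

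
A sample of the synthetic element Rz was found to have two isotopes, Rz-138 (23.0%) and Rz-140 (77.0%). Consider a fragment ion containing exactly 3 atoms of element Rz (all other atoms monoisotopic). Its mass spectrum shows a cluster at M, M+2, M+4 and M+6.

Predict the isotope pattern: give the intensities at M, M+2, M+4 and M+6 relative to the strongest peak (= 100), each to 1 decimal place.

2.7 : 26.8 : 89.6 : 100.0

The 3 Rz atoms are independent, so intensities follow the terms of (0.230 + 0.770)^3.
P(M) = 0.230^3 = 0.012167
P(M+2) = 3 × 0.230^2 × 0.770^1 = 0.122199
P(M+4) = 3 × 0.230^1 × 0.770^2 = 0.409101
P(M+6) = 0.770^3 = 0.456533
The M+6 peak is largest (0.456533); scaling to 100 gives 2.7 : 26.8 : 89.6 : 100.0.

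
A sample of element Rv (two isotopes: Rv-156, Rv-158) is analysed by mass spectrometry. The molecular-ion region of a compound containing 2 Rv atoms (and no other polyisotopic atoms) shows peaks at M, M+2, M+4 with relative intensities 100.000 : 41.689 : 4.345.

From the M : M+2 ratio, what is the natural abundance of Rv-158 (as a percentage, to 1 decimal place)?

Write p for the Rv-156 fraction. I(M+2)/I(M) = [C(2,1)·p^1·(1−p)] / p^2 = 2·(1−p)/p = 41.689/100.000 = 0.4169
(1−p)/p = 0.4169/2 = 0.2084  ⇒  p = 1/(1 + 0.2084) = 0.8275
Rv-156: 82.8%, Rv-158: 17.2%.

17.2%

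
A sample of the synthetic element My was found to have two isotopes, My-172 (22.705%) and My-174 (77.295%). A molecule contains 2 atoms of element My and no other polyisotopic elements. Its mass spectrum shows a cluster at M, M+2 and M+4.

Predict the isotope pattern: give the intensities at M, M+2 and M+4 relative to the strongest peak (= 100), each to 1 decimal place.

8.6 : 58.7 : 100.0

The 2 My atoms are independent, so intensities follow the terms of (0.22705 + 0.77295)^2.
P(M) = 0.22705^2 = 0.051552
P(M+2) = 2 × 0.22705^1 × 0.77295^1 = 0.350997
P(M+4) = 0.77295^2 = 0.597452
The M+4 peak is largest (0.597452); scaling to 100 gives 8.6 : 58.7 : 100.0.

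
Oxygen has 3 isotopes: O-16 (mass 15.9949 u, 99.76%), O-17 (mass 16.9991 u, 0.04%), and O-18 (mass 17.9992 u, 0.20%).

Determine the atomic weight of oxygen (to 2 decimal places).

Ar = Σ fᵢ·mᵢ = 0.9976 × 15.9949 + 0.0004 × 16.9991 + 0.0020 × 17.9992
= 15.95651 + 0.00680 + 0.03600 = 15.99931 u

16.00 u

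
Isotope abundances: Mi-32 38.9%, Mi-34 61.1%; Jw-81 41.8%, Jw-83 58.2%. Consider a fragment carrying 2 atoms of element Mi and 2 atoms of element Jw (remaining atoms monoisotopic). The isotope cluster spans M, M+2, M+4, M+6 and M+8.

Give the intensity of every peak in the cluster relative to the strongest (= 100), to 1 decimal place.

Element Mi pattern (n=2): 0.151321 : 0.475358 : 0.373321
Element Jw pattern (n=2): 0.174724 : 0.486552 : 0.338724
Convolve the two distributions (both contribute in 2-u steps):
  M: 0.151321×0.174724 = 0.026439
  M+2: 0.151321×0.486552 + 0.475358×0.174724 = 0.156682
  M+4: 0.151321×0.338724 + 0.475358×0.486552 + 0.373321×0.174724 = 0.347771
  M+6: 0.475358×0.338724 + 0.373321×0.486552 = 0.342655
  M+8: 0.373321×0.338724 = 0.126453
Scale to base peak (0.347771) = 100: 7.6 : 45.1 : 100.0 : 98.5 : 36.4

7.6 : 45.1 : 100.0 : 98.5 : 36.4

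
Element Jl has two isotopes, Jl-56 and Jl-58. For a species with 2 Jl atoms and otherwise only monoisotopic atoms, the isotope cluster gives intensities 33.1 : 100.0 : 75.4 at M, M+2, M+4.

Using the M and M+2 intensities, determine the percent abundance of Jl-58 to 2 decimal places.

If p is the fraction of Jl that is Jl-56, then I(M+2)/I(M) = [C(2,1)·p^1·(1−p)] / p^2 = 2·(1−p)/p = 100.0/33.1 = 3.0211
(1−p)/p = 3.0211/2 = 1.5106  ⇒  p = 1/(1 + 1.5106) = 0.3983
Jl-56: 39.83%, Jl-58: 60.17%.

60.17%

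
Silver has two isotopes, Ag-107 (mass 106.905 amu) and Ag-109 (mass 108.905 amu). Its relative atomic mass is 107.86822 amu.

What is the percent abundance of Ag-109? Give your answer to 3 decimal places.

Writing the weighted mean with unknown fraction x of Ag-107:
106.905·x + 108.905·(1 − x) = 107.86822
(106.905 − 108.905)·x = 107.86822 − 108.905
x = -1.03678 / -2.000 = 0.51839 → 51.839% Ag-107, 48.161% Ag-109.

48.161%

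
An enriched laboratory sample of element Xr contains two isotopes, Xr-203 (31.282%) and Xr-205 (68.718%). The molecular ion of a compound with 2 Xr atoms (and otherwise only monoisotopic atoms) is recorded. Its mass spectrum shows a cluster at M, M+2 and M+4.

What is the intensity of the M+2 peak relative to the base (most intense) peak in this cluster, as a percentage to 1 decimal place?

(0.31282 + 0.68718)^2 gives M 0.0979, M+2 0.4299, M+4 0.4722; the largest is M+4.
P(M+4) = C(2,2) × 0.31282^0 × 0.68718^2 = 1 × 1.0000 × 0.47221635 = 0.472216 (base)
P(M+2) = C(2,1) × 0.31282^1 × 0.68718^1 = 2 × 0.31282 × 0.68718 = 0.429927
Relative intensity = 0.429927 / 0.472216 × 100 = 91.0

91.0%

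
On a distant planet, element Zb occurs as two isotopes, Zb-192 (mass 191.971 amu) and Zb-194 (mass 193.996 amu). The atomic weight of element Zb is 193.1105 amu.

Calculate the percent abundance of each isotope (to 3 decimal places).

Zb-192: 43.728%, Zb-194: 56.272%

Writing the weighted mean with unknown fraction x of Zb-192:
191.971·x + 193.996·(1 − x) = 193.1105
(191.971 − 193.996)·x = 193.1105 − 193.996
x = -0.8855 / -2.025 = 0.43728 → 43.728% Zb-192, 56.272% Zb-194.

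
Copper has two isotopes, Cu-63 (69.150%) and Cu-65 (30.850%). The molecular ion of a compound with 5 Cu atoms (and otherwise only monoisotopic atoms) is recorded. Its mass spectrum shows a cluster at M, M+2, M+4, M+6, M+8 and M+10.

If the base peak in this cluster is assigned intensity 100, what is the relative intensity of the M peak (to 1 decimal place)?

(0.69150 + 0.30850)^5 gives M 0.1581, M+2 0.3527, M+4 0.3147, M+6 0.1404, M+8 0.0313, M+10 0.0028; the largest is M+2.
P(M+2) = C(5,1) × 0.69150^4 × 0.30850^1 = 5 × 0.2286487 × 0.3085 = 0.352691 (base)
P(M) = C(5,0) × 0.69150^5 × 0.30850^0 = 1 × 0.15811058 × 1.0000 = 0.158111
Relative intensity = 0.158111 / 0.352691 × 100 = 44.8

44.8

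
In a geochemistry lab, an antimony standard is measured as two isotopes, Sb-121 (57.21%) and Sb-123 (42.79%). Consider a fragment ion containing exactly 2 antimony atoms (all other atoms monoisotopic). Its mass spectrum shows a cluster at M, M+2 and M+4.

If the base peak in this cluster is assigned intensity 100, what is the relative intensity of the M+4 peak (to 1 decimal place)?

Binomial terms of (0.5721 + 0.4279)^2: M 0.3273, M+2 0.4896, M+4 0.1831 → M+2 is the base peak.
P(M+2) = C(2,1) × 0.5721^1 × 0.4279^1 = 2 × 0.5721 × 0.4279 = 0.489603 (base)
P(M+4) = C(2,2) × 0.5721^0 × 0.4279^2 = 1 × 1.0000 × 0.18309841 = 0.183098
Relative intensity = 0.183098 / 0.489603 × 100 = 37.4

37.4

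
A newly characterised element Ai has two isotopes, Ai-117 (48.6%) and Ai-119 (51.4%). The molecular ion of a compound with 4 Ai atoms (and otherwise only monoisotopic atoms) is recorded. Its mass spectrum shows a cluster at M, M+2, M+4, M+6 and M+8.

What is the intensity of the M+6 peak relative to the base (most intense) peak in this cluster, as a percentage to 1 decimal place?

70.5%

Binomial terms of (0.486 + 0.514)^4: M 0.0558, M+2 0.2360, M+4 0.3744, M+6 0.2640, M+8 0.0698 → M+4 is the base peak.
P(M+4) = C(4,2) × 0.486^2 × 0.514^2 = 6 × 0.236196 × 0.264196 = 0.374412 (base)
P(M+6) = C(4,3) × 0.486^1 × 0.514^3 = 4 × 0.4860 × 0.13579674 = 0.263989
Relative intensity = 0.263989 / 0.374412 × 100 = 70.5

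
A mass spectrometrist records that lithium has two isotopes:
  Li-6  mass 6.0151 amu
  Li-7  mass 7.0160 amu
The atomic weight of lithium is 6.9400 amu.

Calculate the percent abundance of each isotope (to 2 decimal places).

With x = fraction of Li-6 (so Li-7 is 1 − x):
6.0151·x + 7.0160·(1 − x) = 6.9400
(6.0151 − 7.0160)·x = 6.9400 − 7.0160
x = -0.0760 / -1.0009 = 0.07593 → 7.59% Li-6, 92.41% Li-7.

Li-6: 7.59%, Li-7: 92.41%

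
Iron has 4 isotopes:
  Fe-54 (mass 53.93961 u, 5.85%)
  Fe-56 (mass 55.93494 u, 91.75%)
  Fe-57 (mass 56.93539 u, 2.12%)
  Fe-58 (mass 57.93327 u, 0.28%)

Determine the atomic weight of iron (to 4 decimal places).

Weight each isotope mass by its fractional abundance: 0.0585 × 53.93961 + 0.9175 × 55.93494 + 0.0212 × 56.93539 + 0.0028 × 57.93327
= 3.155467 + 51.320307 + 1.207030 + 0.162213 = 55.845017 u

55.8450 u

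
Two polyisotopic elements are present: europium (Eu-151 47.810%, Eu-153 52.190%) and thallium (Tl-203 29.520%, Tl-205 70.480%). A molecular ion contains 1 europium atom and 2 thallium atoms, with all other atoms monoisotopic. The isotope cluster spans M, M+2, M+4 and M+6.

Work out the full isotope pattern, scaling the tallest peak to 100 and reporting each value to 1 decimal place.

Europium pattern (n=1): 0.4781 : 0.5219
Thallium pattern (n=2): 0.08714304 : 0.41611392 : 0.49674304
Convolve the two distributions (both contribute in 2-u steps):
  M: 0.4781×0.08714304 = 0.041663
  M+2: 0.4781×0.41611392 + 0.5219×0.08714304 = 0.244424
  M+4: 0.4781×0.49674304 + 0.5219×0.41611392 = 0.454663
  M+6: 0.5219×0.49674304 = 0.259250
Scale to base peak (0.454663) = 100: 9.2 : 53.8 : 100.0 : 57.0

9.2 : 53.8 : 100.0 : 57.0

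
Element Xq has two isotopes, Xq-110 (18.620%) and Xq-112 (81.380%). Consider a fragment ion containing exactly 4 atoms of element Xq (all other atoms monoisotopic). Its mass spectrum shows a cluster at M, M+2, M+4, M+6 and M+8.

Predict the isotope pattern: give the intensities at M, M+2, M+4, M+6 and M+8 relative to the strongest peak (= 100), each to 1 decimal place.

0.3 : 4.8 : 31.4 : 91.5 : 100.0

Each Xq atom is independently Xq-110 (p = 0.18620) or Xq-112 (q = 0.81380); the cluster is the binomial expansion (p + q)^4.
P(M) = 0.18620^4 = 0.001202
P(M+2) = 4 × 0.18620^3 × 0.81380^1 = 0.021014
P(M+4) = 6 × 0.18620^2 × 0.81380^2 = 0.137767
P(M+6) = 4 × 0.18620^1 × 0.81380^3 = 0.401414
P(M+8) = 0.81380^4 = 0.438602
The M+8 peak is largest (0.438602); scaling to 100 gives 0.3 : 4.8 : 31.4 : 91.5 : 100.0.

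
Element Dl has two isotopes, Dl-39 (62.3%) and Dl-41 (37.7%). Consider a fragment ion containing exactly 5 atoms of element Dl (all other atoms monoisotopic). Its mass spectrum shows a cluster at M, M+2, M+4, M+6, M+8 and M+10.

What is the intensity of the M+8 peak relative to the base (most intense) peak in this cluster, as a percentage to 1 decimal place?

18.3%

(0.623 + 0.377)^5 gives M 0.0939, M+2 0.2840, M+4 0.3437, M+6 0.2080, M+8 0.0629, M+10 0.0076; the largest is M+4.
P(M+4) = C(5,2) × 0.623^3 × 0.377^2 = 10 × 0.24180437 × 0.142129 = 0.343674 (base)
P(M+8) = C(5,4) × 0.623^1 × 0.377^4 = 5 × 0.6230 × 0.02020065 = 0.062925
Relative intensity = 0.062925 / 0.343674 × 100 = 18.3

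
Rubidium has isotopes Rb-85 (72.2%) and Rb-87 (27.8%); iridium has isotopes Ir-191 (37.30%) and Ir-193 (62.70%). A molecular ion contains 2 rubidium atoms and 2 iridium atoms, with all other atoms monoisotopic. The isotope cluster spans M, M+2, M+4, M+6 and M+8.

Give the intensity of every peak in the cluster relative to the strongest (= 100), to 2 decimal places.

17.98 : 74.28 : 100.00 : 48.08 : 7.53

Rubidium pattern (n=2): 0.521284 : 0.401432 : 0.077284
Iridium pattern (n=2): 0.139129 : 0.467742 : 0.393129
Convolve the two distributions (both contribute in 2-u steps):
  M: 0.521284×0.139129 = 0.072526
  M+2: 0.521284×0.467742 + 0.401432×0.139129 = 0.299677
  M+4: 0.521284×0.393129 + 0.401432×0.467742 + 0.077284×0.139129 = 0.403451
  M+6: 0.401432×0.393129 + 0.077284×0.467742 = 0.193964
  M+8: 0.077284×0.393129 = 0.030383
Scale to base peak (0.403451) = 100: 17.98 : 74.28 : 100.00 : 48.08 : 7.53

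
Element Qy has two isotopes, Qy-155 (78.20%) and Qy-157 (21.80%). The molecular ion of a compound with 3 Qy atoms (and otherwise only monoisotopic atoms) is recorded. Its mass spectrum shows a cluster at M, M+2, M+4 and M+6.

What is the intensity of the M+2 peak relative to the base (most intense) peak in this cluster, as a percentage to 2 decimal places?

Binomial terms of (0.7820 + 0.2180)^3: M 0.4782, M+2 0.3999, M+4 0.1115, M+6 0.0104 → M is the base peak.
P(M) = C(3,0) × 0.7820^3 × 0.2180^0 = 1 × 0.47821177 × 1.0000 = 0.478212 (base)
P(M+2) = C(3,1) × 0.7820^2 × 0.2180^1 = 3 × 0.611524 × 0.2180 = 0.399937
Relative intensity = 0.399937 / 0.478212 × 100 = 83.63

83.63%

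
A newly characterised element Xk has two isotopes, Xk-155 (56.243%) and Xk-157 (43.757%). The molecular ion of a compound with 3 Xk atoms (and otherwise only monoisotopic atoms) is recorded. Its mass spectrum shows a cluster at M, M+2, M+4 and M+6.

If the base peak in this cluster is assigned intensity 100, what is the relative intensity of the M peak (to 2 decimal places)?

Term probabilities: M 0.1779, M+2 0.4152, M+4 0.3231, M+6 0.0838. Base peak = M+2.
P(M+2) = C(3,1) × 0.56243^2 × 0.43757^1 = 3 × 0.3163275 × 0.43757 = 0.415246 (base)
P(M) = C(3,0) × 0.56243^3 × 0.43757^0 = 1 × 0.17791208 × 1.0000 = 0.177912
Relative intensity = 0.177912 / 0.415246 × 100 = 42.84

42.84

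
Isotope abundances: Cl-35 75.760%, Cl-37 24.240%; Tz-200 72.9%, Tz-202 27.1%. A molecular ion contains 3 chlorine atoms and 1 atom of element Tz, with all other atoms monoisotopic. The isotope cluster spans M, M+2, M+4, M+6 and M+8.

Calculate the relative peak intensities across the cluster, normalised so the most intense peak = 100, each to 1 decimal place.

Chlorine pattern (n=3): 0.4348304 : 0.41738208 : 0.13354464 : 0.01424288
Element Tz pattern (n=1): 0.7290 : 0.2710
Convolve the two distributions (both contribute in 2-u steps):
  M: 0.4348304×0.7290 = 0.316991
  M+2: 0.4348304×0.2710 + 0.41738208×0.7290 = 0.422111
  M+4: 0.41738208×0.2710 + 0.13354464×0.7290 = 0.210465
  M+6: 0.13354464×0.2710 + 0.01424288×0.7290 = 0.046574
  M+8: 0.01424288×0.2710 = 0.003860
Scale to base peak (0.422111) = 100: 75.1 : 100.0 : 49.9 : 11.0 : 0.9

75.1 : 100.0 : 49.9 : 11.0 : 0.9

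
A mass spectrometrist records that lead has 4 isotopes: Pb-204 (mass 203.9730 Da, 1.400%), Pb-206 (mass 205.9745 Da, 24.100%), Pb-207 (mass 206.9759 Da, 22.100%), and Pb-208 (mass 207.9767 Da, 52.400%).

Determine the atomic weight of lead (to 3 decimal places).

Average mass = Σ (abundance × isotope mass) = 0.01400 × 203.9730 + 0.24100 × 205.9745 + 0.22100 × 206.9759 + 0.52400 × 207.9767
= 2.85562 + 49.63985 + 45.74167 + 108.97979 = 207.21693 Da

207.217 Da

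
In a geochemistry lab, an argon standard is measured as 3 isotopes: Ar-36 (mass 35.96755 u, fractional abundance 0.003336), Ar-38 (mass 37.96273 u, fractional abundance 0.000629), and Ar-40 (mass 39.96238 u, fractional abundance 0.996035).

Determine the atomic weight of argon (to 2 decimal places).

Weight each isotope mass by its fractional abundance: 0.003336 × 35.96755 + 0.000629 × 37.96273 + 0.996035 × 39.96238
= 0.119988 + 0.023879 + 39.803929 = 39.947796 u

39.95 u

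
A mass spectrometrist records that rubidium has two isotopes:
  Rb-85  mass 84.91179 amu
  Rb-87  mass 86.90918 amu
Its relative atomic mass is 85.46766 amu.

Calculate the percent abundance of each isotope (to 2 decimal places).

Rb-85: 72.17%, Rb-87: 27.83%

With x = fraction of Rb-85 (so Rb-87 is 1 − x):
84.91179·x + 86.90918·(1 − x) = 85.46766
(84.91179 − 86.90918)·x = 85.46766 − 86.90918
x = -1.44152 / -1.99739 = 0.72170 → 72.17% Rb-85, 27.83% Rb-87.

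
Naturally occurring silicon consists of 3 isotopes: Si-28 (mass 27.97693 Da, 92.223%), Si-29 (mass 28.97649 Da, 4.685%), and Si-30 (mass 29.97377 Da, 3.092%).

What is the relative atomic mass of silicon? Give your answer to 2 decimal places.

Average mass = Σ (abundance × isotope mass) = 0.92223 × 27.97693 + 0.04685 × 28.97649 + 0.03092 × 29.97377
= 25.801164 + 1.357549 + 0.926789 = 28.085502 Da

28.09 Da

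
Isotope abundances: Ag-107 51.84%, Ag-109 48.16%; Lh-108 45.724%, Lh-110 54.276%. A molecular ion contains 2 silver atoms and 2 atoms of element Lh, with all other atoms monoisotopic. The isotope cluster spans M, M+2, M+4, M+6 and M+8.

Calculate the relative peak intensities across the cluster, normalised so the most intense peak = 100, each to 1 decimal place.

15.0 : 63.3 : 100.0 : 69.8 : 18.2

Silver pattern (n=2): 0.26873856 : 0.49932288 : 0.23193856
Element Lh pattern (n=2): 0.20906842 : 0.49634316 : 0.29458842
Convolve the two distributions (both contribute in 2-u steps):
  M: 0.26873856×0.20906842 = 0.056185
  M+2: 0.26873856×0.49634316 + 0.49932288×0.20906842 = 0.237779
  M+4: 0.26873856×0.29458842 + 0.49932288×0.49634316 + 0.23193856×0.20906842 = 0.375494
  M+6: 0.49932288×0.29458842 + 0.23193856×0.49634316 = 0.262216
  M+8: 0.23193856×0.29458842 = 0.068326
Scale to base peak (0.375494) = 100: 15.0 : 63.3 : 100.0 : 69.8 : 18.2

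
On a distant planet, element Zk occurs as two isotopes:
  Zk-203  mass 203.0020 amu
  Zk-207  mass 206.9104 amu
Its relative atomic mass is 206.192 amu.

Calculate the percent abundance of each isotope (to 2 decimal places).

Zk-203: 18.38%, Zk-207: 81.62%

Let x be the fractional abundance of Zk-203; then Zk-207 has abundance 1 − x.
203.0020·x + 206.9104·(1 − x) = 206.192
(203.0020 − 206.9104)·x = 206.192 − 206.9104
x = -0.7184 / -3.9084 = 0.18381 → 18.38% Zk-203, 81.62% Zk-207.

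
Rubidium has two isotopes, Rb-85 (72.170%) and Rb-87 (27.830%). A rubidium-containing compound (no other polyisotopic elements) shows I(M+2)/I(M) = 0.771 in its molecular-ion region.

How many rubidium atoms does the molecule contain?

2

The M+2/M ratio from n Rb atoms is n · q/p = n · 0.27830/0.72170.
n = 0.771 × 0.72170/0.27830 = 2.00 ≈ 2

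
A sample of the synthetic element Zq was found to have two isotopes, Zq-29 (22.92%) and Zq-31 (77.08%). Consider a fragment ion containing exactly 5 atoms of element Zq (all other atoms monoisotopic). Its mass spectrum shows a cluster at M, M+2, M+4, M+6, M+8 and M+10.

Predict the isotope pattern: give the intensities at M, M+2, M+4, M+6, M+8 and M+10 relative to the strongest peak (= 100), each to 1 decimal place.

0.2 : 2.6 : 17.7 : 59.5 : 100.0 : 67.3

The 5 Zq atoms are independent, so intensities follow the terms of (0.2292 + 0.7708)^5.
P(M) = 0.2292^5 = 0.000633
P(M+2) = 5 × 0.2292^4 × 0.7708^1 = 0.010636
P(M+4) = 10 × 0.2292^3 × 0.7708^2 = 0.071536
P(M+6) = 10 × 0.2292^2 × 0.7708^3 = 0.240577
P(M+8) = 5 × 0.2292^1 × 0.7708^4 = 0.404531
P(M+10) = 0.7708^5 = 0.272087
The M+8 peak is largest (0.404531); scaling to 100 gives 0.2 : 2.6 : 17.7 : 59.5 : 100.0 : 67.3.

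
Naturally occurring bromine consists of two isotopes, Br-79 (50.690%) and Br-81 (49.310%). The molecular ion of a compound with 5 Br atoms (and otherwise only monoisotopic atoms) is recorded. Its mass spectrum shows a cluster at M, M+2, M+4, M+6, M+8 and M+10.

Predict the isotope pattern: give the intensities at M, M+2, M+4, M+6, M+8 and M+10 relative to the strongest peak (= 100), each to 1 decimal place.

Each Br atom is independently Br-79 (p = 0.50690) or Br-81 (q = 0.49310); the cluster is the binomial expansion (p + q)^5.
P(M) = 0.50690^5 = 0.033467
P(M+2) = 5 × 0.50690^4 × 0.49310^1 = 0.162777
P(M+4) = 10 × 0.50690^3 × 0.49310^2 = 0.316692
P(M+6) = 10 × 0.50690^2 × 0.49310^3 = 0.308070
P(M+8) = 5 × 0.50690^1 × 0.49310^4 = 0.149842
P(M+10) = 0.49310^5 = 0.029152
The M+4 peak is largest (0.316692); scaling to 100 gives 10.6 : 51.4 : 100.0 : 97.3 : 47.3 : 9.2.

10.6 : 51.4 : 100.0 : 97.3 : 47.3 : 9.2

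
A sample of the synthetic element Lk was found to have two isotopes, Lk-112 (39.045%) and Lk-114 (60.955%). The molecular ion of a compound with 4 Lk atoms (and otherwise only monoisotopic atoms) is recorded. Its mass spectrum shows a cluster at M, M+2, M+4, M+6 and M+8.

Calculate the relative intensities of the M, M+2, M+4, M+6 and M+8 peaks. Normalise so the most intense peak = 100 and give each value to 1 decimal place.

Each Lk atom is independently Lk-112 (p = 0.39045) or Lk-114 (q = 0.60955); the cluster is the binomial expansion (p + q)^4.
P(M) = 0.39045^4 = 0.023241
P(M+2) = 4 × 0.39045^3 × 0.60955^1 = 0.145133
P(M+4) = 6 × 0.39045^2 × 0.60955^2 = 0.339861
P(M+6) = 4 × 0.39045^1 × 0.60955^3 = 0.353715
P(M+8) = 0.60955^4 = 0.138050
The M+6 peak is largest (0.353715); scaling to 100 gives 6.6 : 41.0 : 96.1 : 100.0 : 39.0.

6.6 : 41.0 : 96.1 : 100.0 : 39.0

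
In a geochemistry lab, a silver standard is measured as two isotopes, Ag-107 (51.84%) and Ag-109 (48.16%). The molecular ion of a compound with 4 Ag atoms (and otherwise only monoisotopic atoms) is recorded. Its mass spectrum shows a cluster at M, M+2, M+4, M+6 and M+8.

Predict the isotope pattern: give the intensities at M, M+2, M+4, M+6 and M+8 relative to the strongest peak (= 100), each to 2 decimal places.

Each Ag atom is independently Ag-107 (p = 0.5184) or Ag-109 (q = 0.4816); the cluster is the binomial expansion (p + q)^4.
P(M) = 0.5184^4 = 0.072220
P(M+2) = 4 × 0.5184^3 × 0.4816^1 = 0.268375
P(M+4) = 6 × 0.5184^2 × 0.4816^2 = 0.373985
P(M+6) = 4 × 0.5184^1 × 0.4816^3 = 0.231624
P(M+8) = 0.4816^4 = 0.053795
The M+4 peak is largest (0.373985); scaling to 100 gives 19.31 : 71.76 : 100.00 : 61.93 : 14.38.

19.31 : 71.76 : 100.00 : 61.93 : 14.38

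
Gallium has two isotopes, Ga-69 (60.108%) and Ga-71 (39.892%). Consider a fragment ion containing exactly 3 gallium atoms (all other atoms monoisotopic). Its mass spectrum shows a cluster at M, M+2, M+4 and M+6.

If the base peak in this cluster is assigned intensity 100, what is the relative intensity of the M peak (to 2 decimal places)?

Binomial terms of (0.60108 + 0.39892)^3: M 0.2172, M+2 0.4324, M+4 0.2870, M+6 0.0635 → M+2 is the base peak.
P(M+2) = C(3,1) × 0.60108^2 × 0.39892^1 = 3 × 0.36129717 × 0.39892 = 0.432386 (base)
P(M) = C(3,0) × 0.60108^3 × 0.39892^0 = 1 × 0.2171685 × 1.0000 = 0.217169
Relative intensity = 0.217169 / 0.432386 × 100 = 50.23

50.23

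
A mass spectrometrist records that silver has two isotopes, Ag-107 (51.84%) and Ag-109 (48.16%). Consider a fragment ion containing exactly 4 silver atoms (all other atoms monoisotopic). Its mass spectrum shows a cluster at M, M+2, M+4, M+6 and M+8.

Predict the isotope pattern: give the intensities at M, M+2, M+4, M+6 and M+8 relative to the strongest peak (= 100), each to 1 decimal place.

19.3 : 71.8 : 100.0 : 61.9 : 14.4

Expanding (0.5184 + 0.4816)^4:
P(M) = 0.5184^4 = 0.072220
P(M+2) = 4 × 0.5184^3 × 0.4816^1 = 0.268375
P(M+4) = 6 × 0.5184^2 × 0.4816^2 = 0.373985
P(M+6) = 4 × 0.5184^1 × 0.4816^3 = 0.231624
P(M+8) = 0.4816^4 = 0.053795
The M+4 peak is largest (0.373985); scaling to 100 gives 19.3 : 71.8 : 100.0 : 61.9 : 14.4.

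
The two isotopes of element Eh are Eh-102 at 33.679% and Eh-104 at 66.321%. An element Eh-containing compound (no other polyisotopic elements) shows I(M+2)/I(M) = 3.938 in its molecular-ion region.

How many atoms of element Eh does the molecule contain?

2

With n Eh atoms, P(M+2)/P(M) = C(n,1)·p^(n−1)q / p^n = n·q/p = n · 0.66321/0.33679.
n = 3.938 × 0.33679/0.66321 = 2.00 ≈ 2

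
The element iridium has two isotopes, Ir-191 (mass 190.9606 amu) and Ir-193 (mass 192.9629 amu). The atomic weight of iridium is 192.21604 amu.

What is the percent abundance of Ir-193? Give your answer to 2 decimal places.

62.70%

Let x be the fractional abundance of Ir-191; then Ir-193 has abundance 1 − x.
190.9606·x + 192.9629·(1 − x) = 192.21604
(190.9606 − 192.9629)·x = 192.21604 − 192.9629
x = -0.74686 / -2.0023 = 0.37300 → 37.30% Ir-191, 62.70% Ir-193.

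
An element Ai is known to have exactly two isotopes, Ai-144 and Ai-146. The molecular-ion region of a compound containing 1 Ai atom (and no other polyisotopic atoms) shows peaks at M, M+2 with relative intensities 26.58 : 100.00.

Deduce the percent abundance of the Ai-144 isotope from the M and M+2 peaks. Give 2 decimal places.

Let p = fractional abundance of Ai-144. I(M+2)/I(M) = [C(1,1)·p^0·(1−p)] / p^1 = 1·(1−p)/p = 100.00/26.58 = 3.7622
(1−p)/p = 3.7622/1 = 3.7622  ⇒  p = 1/(1 + 3.7622) = 0.2100
Ai-144: 21.00%, Ai-146: 79.00%.

21.00%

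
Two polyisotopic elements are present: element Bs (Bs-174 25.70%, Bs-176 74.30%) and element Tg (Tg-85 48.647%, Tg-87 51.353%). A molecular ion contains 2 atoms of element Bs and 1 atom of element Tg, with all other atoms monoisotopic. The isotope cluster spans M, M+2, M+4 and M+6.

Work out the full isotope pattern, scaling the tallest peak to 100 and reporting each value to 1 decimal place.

Element Bs pattern (n=2): 0.066049 : 0.381902 : 0.552049
Element Tg pattern (n=1): 0.48647 : 0.51353
Convolve the two distributions (both contribute in 2-u steps):
  M: 0.066049×0.48647 = 0.032131
  M+2: 0.066049×0.51353 + 0.381902×0.48647 = 0.219702
  M+4: 0.381902×0.51353 + 0.552049×0.48647 = 0.464673
  M+6: 0.552049×0.51353 = 0.283494
Scale to base peak (0.464673) = 100: 6.9 : 47.3 : 100.0 : 61.0

6.9 : 47.3 : 100.0 : 61.0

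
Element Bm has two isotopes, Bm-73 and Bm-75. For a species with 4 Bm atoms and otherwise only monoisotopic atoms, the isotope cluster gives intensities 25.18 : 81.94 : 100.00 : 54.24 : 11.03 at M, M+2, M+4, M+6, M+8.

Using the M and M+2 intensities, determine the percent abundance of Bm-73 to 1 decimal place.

55.1%

If p is the fraction of Bm that is Bm-73, then I(M+2)/I(M) = [C(4,1)·p^3·(1−p)] / p^4 = 4·(1−p)/p = 81.94/25.18 = 3.2542
(1−p)/p = 3.2542/4 = 0.8135  ⇒  p = 1/(1 + 0.8135) = 0.5514
Bm-73: 55.1%, Bm-75: 44.9%.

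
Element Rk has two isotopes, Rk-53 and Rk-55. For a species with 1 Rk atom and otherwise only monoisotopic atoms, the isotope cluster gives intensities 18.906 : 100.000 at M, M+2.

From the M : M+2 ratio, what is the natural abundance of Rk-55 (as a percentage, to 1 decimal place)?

84.1%

Write p for the Rk-53 fraction. I(M+2)/I(M) = [C(1,1)·p^0·(1−p)] / p^1 = 1·(1−p)/p = 100.000/18.906 = 5.2893
(1−p)/p = 5.2893/1 = 5.2893  ⇒  p = 1/(1 + 5.2893) = 0.1590
Rk-53: 15.9%, Rk-55: 84.1%.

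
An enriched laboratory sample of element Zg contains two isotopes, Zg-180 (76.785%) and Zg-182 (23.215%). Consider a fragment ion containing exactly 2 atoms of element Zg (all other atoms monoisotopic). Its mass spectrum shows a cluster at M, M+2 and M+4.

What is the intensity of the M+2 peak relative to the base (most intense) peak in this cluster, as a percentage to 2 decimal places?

60.47%

Term probabilities: M 0.5896, M+2 0.3565, M+4 0.0539. Base peak = M.
P(M) = C(2,0) × 0.76785^2 × 0.23215^0 = 1 × 0.58959362 × 1.0000 = 0.589594 (base)
P(M+2) = C(2,1) × 0.76785^1 × 0.23215^1 = 2 × 0.76785 × 0.23215 = 0.356513
Relative intensity = 0.356513 / 0.589594 × 100 = 60.47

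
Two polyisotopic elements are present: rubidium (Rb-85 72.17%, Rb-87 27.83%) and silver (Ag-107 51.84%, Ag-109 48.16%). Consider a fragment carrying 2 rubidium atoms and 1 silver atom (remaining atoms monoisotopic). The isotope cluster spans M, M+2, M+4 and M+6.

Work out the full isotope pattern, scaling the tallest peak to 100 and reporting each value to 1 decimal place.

58.8 : 100.0 : 50.9 : 8.1

Rubidium pattern (n=2): 0.52085089 : 0.40169822 : 0.07745089
Silver pattern (n=1): 0.5184 : 0.4816
Convolve the two distributions (both contribute in 2-u steps):
  M: 0.52085089×0.5184 = 0.270009
  M+2: 0.52085089×0.4816 + 0.40169822×0.5184 = 0.459082
  M+4: 0.40169822×0.4816 + 0.07745089×0.5184 = 0.233608
  M+6: 0.07745089×0.4816 = 0.037300
Scale to base peak (0.459082) = 100: 58.8 : 100.0 : 50.9 : 8.1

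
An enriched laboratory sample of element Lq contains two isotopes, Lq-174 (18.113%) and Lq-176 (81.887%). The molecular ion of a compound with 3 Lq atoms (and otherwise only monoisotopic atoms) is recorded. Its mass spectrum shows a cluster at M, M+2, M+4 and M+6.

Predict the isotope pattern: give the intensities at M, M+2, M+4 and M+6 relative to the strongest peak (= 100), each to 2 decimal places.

Each Lq atom is independently Lq-174 (p = 0.18113) or Lq-176 (q = 0.81887); the cluster is the binomial expansion (p + q)^3.
P(M) = 0.18113^3 = 0.005943
P(M+2) = 3 × 0.18113^2 × 0.81887^1 = 0.080597
P(M+4) = 3 × 0.18113^1 × 0.81887^2 = 0.364369
P(M+6) = 0.81887^3 = 0.549092
The M+6 peak is largest (0.549092); scaling to 100 gives 1.08 : 14.68 : 66.36 : 100.00.

1.08 : 14.68 : 66.36 : 100.00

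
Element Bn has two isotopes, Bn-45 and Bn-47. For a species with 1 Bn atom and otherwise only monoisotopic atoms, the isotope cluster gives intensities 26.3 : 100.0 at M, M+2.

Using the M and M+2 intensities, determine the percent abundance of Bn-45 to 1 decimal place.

20.8%

If p is the fraction of Bn that is Bn-45, then I(M+2)/I(M) = [C(1,1)·p^0·(1−p)] / p^1 = 1·(1−p)/p = 100.0/26.3 = 3.8023
(1−p)/p = 3.8023/1 = 3.8023  ⇒  p = 1/(1 + 3.8023) = 0.2082
Bn-45: 20.8%, Bn-47: 79.2%.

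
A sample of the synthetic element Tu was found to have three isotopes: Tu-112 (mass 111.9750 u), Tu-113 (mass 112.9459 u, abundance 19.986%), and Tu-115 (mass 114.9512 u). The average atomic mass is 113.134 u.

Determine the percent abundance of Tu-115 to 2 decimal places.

32.42%

The remaining 80.014% is split between Tu-112 (fraction x) and Tu-115 (fraction 0.80014 − x).
Substituting: 111.9750x + 114.9512(0.80014 − x) = 90.560632426
(111.9750 − 114.9512)x = -1.416420742  ⇒  x = 0.47592, y = 0.32422
Tu-112: 47.59%, Tu-115: 32.42%.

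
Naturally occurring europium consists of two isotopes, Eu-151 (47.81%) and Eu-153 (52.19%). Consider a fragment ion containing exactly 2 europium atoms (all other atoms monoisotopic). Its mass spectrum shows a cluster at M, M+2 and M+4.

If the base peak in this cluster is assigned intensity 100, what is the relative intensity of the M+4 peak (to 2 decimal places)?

54.58

Binomial terms of (0.4781 + 0.5219)^2: M 0.2286, M+2 0.4990, M+4 0.2724 → M+2 is the base peak.
P(M+2) = C(2,1) × 0.4781^1 × 0.5219^1 = 2 × 0.4781 × 0.5219 = 0.499041 (base)
P(M+4) = C(2,2) × 0.4781^0 × 0.5219^2 = 1 × 1.0000 × 0.27237961 = 0.272380
Relative intensity = 0.272380 / 0.499041 × 100 = 54.58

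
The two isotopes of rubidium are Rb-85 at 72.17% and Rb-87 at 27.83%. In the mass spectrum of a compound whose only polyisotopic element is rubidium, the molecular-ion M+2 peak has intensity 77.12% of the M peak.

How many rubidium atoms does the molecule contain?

2

The M+2/M ratio from n Rb atoms is n · q/p = n · 0.2783/0.7217.
n = 0.7712 × 0.7217/0.2783 = 2.00 ≈ 2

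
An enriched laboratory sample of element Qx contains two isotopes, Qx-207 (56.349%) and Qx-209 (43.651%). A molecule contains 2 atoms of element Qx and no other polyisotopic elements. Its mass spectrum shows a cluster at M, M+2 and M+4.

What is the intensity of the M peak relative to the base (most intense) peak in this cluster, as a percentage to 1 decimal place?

64.5%

(0.56349 + 0.43651)^2 gives M 0.3175, M+2 0.4919, M+4 0.1905; the largest is M+2.
P(M+2) = C(2,1) × 0.56349^1 × 0.43651^1 = 2 × 0.56349 × 0.43651 = 0.491938 (base)
P(M) = C(2,0) × 0.56349^2 × 0.43651^0 = 1 × 0.31752098 × 1.0000 = 0.317521
Relative intensity = 0.317521 / 0.491938 × 100 = 64.5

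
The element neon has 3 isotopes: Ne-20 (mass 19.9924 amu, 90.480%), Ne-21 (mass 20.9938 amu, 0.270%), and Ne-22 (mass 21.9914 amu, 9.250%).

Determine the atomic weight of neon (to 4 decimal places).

Average mass = Σ (abundance × isotope mass) = 0.90480 × 19.9924 + 0.00270 × 20.9938 + 0.09250 × 21.9914
= 18.08912 + 0.05668 + 2.03420 = 20.18000 amu

20.1800 amu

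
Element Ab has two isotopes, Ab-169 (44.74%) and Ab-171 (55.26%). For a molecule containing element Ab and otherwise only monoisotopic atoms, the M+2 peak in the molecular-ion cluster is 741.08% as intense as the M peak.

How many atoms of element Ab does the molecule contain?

6

With n Ab atoms, P(M+2)/P(M) = C(n,1)·p^(n−1)q / p^n = n·q/p = n · 0.5526/0.4474.
n = 7.4108 × 0.4474/0.5526 = 6.00 ≈ 6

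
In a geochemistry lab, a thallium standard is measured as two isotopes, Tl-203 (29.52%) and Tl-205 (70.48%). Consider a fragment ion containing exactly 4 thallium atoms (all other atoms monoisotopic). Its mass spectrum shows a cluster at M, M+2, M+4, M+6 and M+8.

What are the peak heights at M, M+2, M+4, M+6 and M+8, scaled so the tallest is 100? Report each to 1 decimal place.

1.8 : 17.5 : 62.8 : 100.0 : 59.7

The 4 Tl atoms are independent, so intensities follow the terms of (0.2952 + 0.7048)^4.
P(M) = 0.2952^4 = 0.007594
P(M+2) = 4 × 0.2952^3 × 0.7048^1 = 0.072523
P(M+4) = 6 × 0.2952^2 × 0.7048^2 = 0.259726
P(M+6) = 4 × 0.2952^1 × 0.7048^3 = 0.413403
P(M+8) = 0.7048^4 = 0.246754
The M+6 peak is largest (0.413403); scaling to 100 gives 1.8 : 17.5 : 62.8 : 100.0 : 59.7.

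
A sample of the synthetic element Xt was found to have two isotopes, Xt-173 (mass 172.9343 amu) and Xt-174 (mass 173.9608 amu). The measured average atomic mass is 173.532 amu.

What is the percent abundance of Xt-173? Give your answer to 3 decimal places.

41.773%

With x = fraction of Xt-173 (so Xt-174 is 1 − x):
172.9343·x + 173.9608·(1 − x) = 173.532
(172.9343 − 173.9608)·x = 173.532 − 173.9608
x = -0.4288 / -1.0265 = 0.41773 → 41.773% Xt-173, 58.227% Xt-174.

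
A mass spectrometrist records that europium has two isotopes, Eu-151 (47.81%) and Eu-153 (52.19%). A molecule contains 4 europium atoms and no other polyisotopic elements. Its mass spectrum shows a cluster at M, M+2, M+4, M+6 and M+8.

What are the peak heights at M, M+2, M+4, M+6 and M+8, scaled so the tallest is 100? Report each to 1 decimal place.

14.0 : 61.1 : 100.0 : 72.8 : 19.9

The 4 Eu atoms are independent, so intensities follow the terms of (0.4781 + 0.5219)^4.
P(M) = 0.4781^4 = 0.052249
P(M+2) = 4 × 0.4781^3 × 0.5219^1 = 0.228141
P(M+4) = 6 × 0.4781^2 × 0.5219^2 = 0.373563
P(M+6) = 4 × 0.4781^1 × 0.5219^3 = 0.271857
P(M+8) = 0.5219^4 = 0.074191
The M+4 peak is largest (0.373563); scaling to 100 gives 14.0 : 61.1 : 100.0 : 72.8 : 19.9.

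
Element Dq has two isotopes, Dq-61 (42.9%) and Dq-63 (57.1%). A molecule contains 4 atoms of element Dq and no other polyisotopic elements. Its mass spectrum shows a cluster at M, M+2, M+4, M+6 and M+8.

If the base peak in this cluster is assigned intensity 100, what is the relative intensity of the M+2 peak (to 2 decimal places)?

Term probabilities: M 0.0339, M+2 0.1803, M+4 0.3600, M+6 0.3195, M+8 0.1063. Base peak = M+4.
P(M+4) = C(4,2) × 0.429^2 × 0.571^2 = 6 × 0.184041 × 0.326041 = 0.360029 (base)
P(M+2) = C(4,1) × 0.429^3 × 0.571^1 = 4 × 0.07895359 × 0.5710 = 0.180330
Relative intensity = 0.180330 / 0.360029 × 100 = 50.09

50.09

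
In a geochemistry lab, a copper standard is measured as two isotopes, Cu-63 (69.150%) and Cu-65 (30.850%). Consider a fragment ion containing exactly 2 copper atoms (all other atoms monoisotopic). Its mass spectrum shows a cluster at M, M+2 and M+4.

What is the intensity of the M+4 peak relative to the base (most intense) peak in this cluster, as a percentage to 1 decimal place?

19.9%

Binomial terms of (0.69150 + 0.30850)^2: M 0.4782, M+2 0.4267, M+4 0.0952 → M is the base peak.
P(M) = C(2,0) × 0.69150^2 × 0.30850^0 = 1 × 0.47817225 × 1.0000 = 0.478172 (base)
P(M+4) = C(2,2) × 0.69150^0 × 0.30850^2 = 1 × 1.0000 × 0.09517225 = 0.095172
Relative intensity = 0.095172 / 0.478172 × 100 = 19.9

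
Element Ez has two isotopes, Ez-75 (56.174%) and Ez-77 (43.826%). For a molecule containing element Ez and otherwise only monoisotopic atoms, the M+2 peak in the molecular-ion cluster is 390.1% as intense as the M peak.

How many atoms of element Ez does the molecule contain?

5

With n Ez atoms, P(M+2)/P(M) = C(n,1)·p^(n−1)q / p^n = n·q/p = n · 0.43826/0.56174.
n = 3.901 × 0.56174/0.43826 = 5.00 ≈ 5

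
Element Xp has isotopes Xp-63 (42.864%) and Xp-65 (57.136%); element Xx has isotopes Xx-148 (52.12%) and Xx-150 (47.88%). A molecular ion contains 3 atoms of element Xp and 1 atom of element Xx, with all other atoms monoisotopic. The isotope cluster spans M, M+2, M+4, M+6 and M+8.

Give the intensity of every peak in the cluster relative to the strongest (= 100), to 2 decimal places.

Element Xp pattern (n=3): 0.07875499 : 0.31493177 : 0.41979148 : 0.18652176
Element Xx pattern (n=1): 0.5212 : 0.4788
Convolve the two distributions (both contribute in 2-u steps):
  M: 0.07875499×0.5212 = 0.041047
  M+2: 0.07875499×0.4788 + 0.31493177×0.5212 = 0.201850
  M+4: 0.31493177×0.4788 + 0.41979148×0.5212 = 0.369585
  M+6: 0.41979148×0.4788 + 0.18652176×0.5212 = 0.298211
  M+8: 0.18652176×0.4788 = 0.089307
Scale to base peak (0.369585) = 100: 11.11 : 54.62 : 100.00 : 80.69 : 24.16

11.11 : 54.62 : 100.00 : 80.69 : 24.16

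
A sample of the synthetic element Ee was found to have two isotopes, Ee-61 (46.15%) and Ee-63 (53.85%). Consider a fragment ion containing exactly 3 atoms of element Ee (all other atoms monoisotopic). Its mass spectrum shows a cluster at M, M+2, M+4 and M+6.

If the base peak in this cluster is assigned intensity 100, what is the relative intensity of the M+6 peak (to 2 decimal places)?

Binomial terms of (0.4615 + 0.5385)^3: M 0.0983, M+2 0.3441, M+4 0.4015, M+6 0.1562 → M+4 is the base peak.
P(M+4) = C(3,2) × 0.4615^1 × 0.5385^2 = 3 × 0.4615 × 0.28998225 = 0.401480 (base)
P(M+6) = C(3,3) × 0.4615^0 × 0.5385^3 = 1 × 1.0000 × 0.15615544 = 0.156155
Relative intensity = 0.156155 / 0.401480 × 100 = 38.89

38.89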